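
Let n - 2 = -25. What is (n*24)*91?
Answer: -50232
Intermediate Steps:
n = -23 (n = 2 - 25 = -23)
(n*24)*91 = -23*24*91 = -552*91 = -50232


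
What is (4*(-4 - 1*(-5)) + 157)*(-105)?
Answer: -16905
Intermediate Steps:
(4*(-4 - 1*(-5)) + 157)*(-105) = (4*(-4 + 5) + 157)*(-105) = (4*1 + 157)*(-105) = (4 + 157)*(-105) = 161*(-105) = -16905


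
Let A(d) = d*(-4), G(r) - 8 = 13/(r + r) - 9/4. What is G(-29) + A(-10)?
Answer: 5281/116 ≈ 45.526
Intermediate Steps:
G(r) = 23/4 + 13/(2*r) (G(r) = 8 + (13/(r + r) - 9/4) = 8 + (13/((2*r)) - 9*1/4) = 8 + (13*(1/(2*r)) - 9/4) = 8 + (13/(2*r) - 9/4) = 8 + (-9/4 + 13/(2*r)) = 23/4 + 13/(2*r))
A(d) = -4*d
G(-29) + A(-10) = (1/4)*(26 + 23*(-29))/(-29) - 4*(-10) = (1/4)*(-1/29)*(26 - 667) + 40 = (1/4)*(-1/29)*(-641) + 40 = 641/116 + 40 = 5281/116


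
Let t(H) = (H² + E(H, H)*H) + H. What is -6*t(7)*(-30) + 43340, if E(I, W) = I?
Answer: 62240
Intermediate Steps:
t(H) = H + 2*H² (t(H) = (H² + H*H) + H = (H² + H²) + H = 2*H² + H = H + 2*H²)
-6*t(7)*(-30) + 43340 = -42*(1 + 2*7)*(-30) + 43340 = -42*(1 + 14)*(-30) + 43340 = -42*15*(-30) + 43340 = -6*105*(-30) + 43340 = -630*(-30) + 43340 = 18900 + 43340 = 62240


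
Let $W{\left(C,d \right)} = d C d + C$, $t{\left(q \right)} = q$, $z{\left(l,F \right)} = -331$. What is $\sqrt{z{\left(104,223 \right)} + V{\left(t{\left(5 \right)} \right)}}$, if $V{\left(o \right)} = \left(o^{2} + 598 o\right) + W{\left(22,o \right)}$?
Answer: $2 \sqrt{814} \approx 57.061$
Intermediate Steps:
$W{\left(C,d \right)} = C + C d^{2}$ ($W{\left(C,d \right)} = C d d + C = C d^{2} + C = C + C d^{2}$)
$V{\left(o \right)} = 22 + 23 o^{2} + 598 o$ ($V{\left(o \right)} = \left(o^{2} + 598 o\right) + 22 \left(1 + o^{2}\right) = \left(o^{2} + 598 o\right) + \left(22 + 22 o^{2}\right) = 22 + 23 o^{2} + 598 o$)
$\sqrt{z{\left(104,223 \right)} + V{\left(t{\left(5 \right)} \right)}} = \sqrt{-331 + \left(22 + 23 \cdot 5^{2} + 598 \cdot 5\right)} = \sqrt{-331 + \left(22 + 23 \cdot 25 + 2990\right)} = \sqrt{-331 + \left(22 + 575 + 2990\right)} = \sqrt{-331 + 3587} = \sqrt{3256} = 2 \sqrt{814}$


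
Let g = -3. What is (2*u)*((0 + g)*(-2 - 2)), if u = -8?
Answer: -192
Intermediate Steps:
(2*u)*((0 + g)*(-2 - 2)) = (2*(-8))*((0 - 3)*(-2 - 2)) = -(-48)*(-4) = -16*12 = -192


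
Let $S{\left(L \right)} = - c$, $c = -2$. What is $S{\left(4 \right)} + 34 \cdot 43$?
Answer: $1464$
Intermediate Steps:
$S{\left(L \right)} = 2$ ($S{\left(L \right)} = \left(-1\right) \left(-2\right) = 2$)
$S{\left(4 \right)} + 34 \cdot 43 = 2 + 34 \cdot 43 = 2 + 1462 = 1464$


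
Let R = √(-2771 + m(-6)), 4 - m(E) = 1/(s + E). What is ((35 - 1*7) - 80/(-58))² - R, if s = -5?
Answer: 725904/841 - 2*I*√83699/11 ≈ 863.14 - 52.601*I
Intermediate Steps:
m(E) = 4 - 1/(-5 + E)
R = 2*I*√83699/11 (R = √(-2771 + (-21 + 4*(-6))/(-5 - 6)) = √(-2771 + (-21 - 24)/(-11)) = √(-2771 - 1/11*(-45)) = √(-2771 + 45/11) = √(-30436/11) = 2*I*√83699/11 ≈ 52.601*I)
((35 - 1*7) - 80/(-58))² - R = ((35 - 1*7) - 80/(-58))² - 2*I*√83699/11 = ((35 - 7) - 80*(-1/58))² - 2*I*√83699/11 = (28 + 40/29)² - 2*I*√83699/11 = (852/29)² - 2*I*√83699/11 = 725904/841 - 2*I*√83699/11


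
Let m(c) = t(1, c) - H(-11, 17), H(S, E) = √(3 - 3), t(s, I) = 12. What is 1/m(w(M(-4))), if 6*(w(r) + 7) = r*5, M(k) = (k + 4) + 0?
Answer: 1/12 ≈ 0.083333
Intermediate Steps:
M(k) = 4 + k (M(k) = (4 + k) + 0 = 4 + k)
H(S, E) = 0 (H(S, E) = √0 = 0)
w(r) = -7 + 5*r/6 (w(r) = -7 + (r*5)/6 = -7 + (5*r)/6 = -7 + 5*r/6)
m(c) = 12 (m(c) = 12 - 1*0 = 12 + 0 = 12)
1/m(w(M(-4))) = 1/12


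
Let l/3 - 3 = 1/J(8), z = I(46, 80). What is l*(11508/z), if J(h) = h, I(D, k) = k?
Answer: 43155/32 ≈ 1348.6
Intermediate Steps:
z = 80
l = 75/8 (l = 9 + 3/8 = 75/8 ≈ 9.3750)
l*(11508/z) = 75*(11508/80)/8 = 75*(11508*(1/80))/8 = (75/8)*(2877/20) = 43155/32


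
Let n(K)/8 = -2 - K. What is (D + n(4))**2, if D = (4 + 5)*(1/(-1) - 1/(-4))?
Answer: 47961/16 ≈ 2997.6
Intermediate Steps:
n(K) = -16 - 8*K (n(K) = 8*(-2 - K) = -16 - 8*K)
D = -27/4 (D = 9*(1*(-1) - 1*(-1/4)) = 9*(-1 + 1/4) = 9*(-3/4) = -27/4 ≈ -6.7500)
(D + n(4))**2 = (-27/4 + (-16 - 8*4))**2 = (-27/4 + (-16 - 32))**2 = (-27/4 - 48)**2 = (-219/4)**2 = 47961/16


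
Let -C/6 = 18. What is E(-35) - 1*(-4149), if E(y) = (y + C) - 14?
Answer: 3992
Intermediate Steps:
C = -108 (C = -6*18 = -108)
E(y) = -122 + y (E(y) = (y - 108) - 14 = (-108 + y) - 14 = -122 + y)
E(-35) - 1*(-4149) = (-122 - 35) - 1*(-4149) = -157 + 4149 = 3992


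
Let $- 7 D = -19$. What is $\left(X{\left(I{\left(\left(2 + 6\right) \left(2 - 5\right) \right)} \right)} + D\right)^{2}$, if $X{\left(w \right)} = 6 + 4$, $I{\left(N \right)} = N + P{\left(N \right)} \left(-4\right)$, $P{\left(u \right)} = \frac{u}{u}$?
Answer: $\frac{7921}{49} \approx 161.65$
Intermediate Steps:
$P{\left(u \right)} = 1$
$D = \frac{19}{7}$ ($D = \left(- \frac{1}{7}\right) \left(-19\right) = \frac{19}{7} \approx 2.7143$)
$I{\left(N \right)} = -4 + N$ ($I{\left(N \right)} = N + 1 \left(-4\right) = N - 4 = -4 + N$)
$X{\left(w \right)} = 10$
$\left(X{\left(I{\left(\left(2 + 6\right) \left(2 - 5\right) \right)} \right)} + D\right)^{2} = \left(10 + \frac{19}{7}\right)^{2} = \left(\frac{89}{7}\right)^{2} = \frac{7921}{49}$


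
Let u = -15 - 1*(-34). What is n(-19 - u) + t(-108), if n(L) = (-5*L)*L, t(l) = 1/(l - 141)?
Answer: -1797781/249 ≈ -7220.0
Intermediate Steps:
t(l) = 1/(-141 + l)
u = 19 (u = -15 + 34 = 19)
n(L) = -5*L²
n(-19 - u) + t(-108) = -5*(-19 - 1*19)² + 1/(-141 - 108) = -5*(-19 - 19)² + 1/(-249) = -5*(-38)² - 1/249 = -5*1444 - 1/249 = -7220 - 1/249 = -1797781/249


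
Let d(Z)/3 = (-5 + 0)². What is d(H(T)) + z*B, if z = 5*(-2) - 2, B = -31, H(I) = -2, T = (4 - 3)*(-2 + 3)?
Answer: 447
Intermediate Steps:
T = 1 (T = 1*1 = 1)
d(Z) = 75 (d(Z) = 3*(-5 + 0)² = 3*(-5)² = 3*25 = 75)
z = -12 (z = -10 - 2 = -12)
d(H(T)) + z*B = 75 - 12*(-31) = 75 + 372 = 447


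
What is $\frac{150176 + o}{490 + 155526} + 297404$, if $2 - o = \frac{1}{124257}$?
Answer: $\frac{5765516430296993}{19386080112} \approx 2.9741 \cdot 10^{5}$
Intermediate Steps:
$o = \frac{248513}{124257}$ ($o = 2 - \frac{1}{124257} = \frac{248513}{124257} \approx 2.0$)
$\frac{150176 + o}{490 + 155526} + 297404 = \frac{150176 + \frac{248513}{124257}}{490 + 155526} + 297404 = \frac{18660667745}{124257 \cdot 156016} + 297404 = \frac{18660667745}{124257} \cdot \frac{1}{156016} + 297404 = \frac{18660667745}{19386080112} + 297404 = \frac{5765516430296993}{19386080112}$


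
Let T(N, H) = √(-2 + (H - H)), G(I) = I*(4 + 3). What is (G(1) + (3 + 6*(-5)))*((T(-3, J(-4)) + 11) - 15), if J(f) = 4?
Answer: 80 - 20*I*√2 ≈ 80.0 - 28.284*I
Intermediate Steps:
G(I) = 7*I (G(I) = I*7 = 7*I)
T(N, H) = I*√2 (T(N, H) = √(-2 + 0) = √(-2) = I*√2)
(G(1) + (3 + 6*(-5)))*((T(-3, J(-4)) + 11) - 15) = (7*1 + (3 + 6*(-5)))*((I*√2 + 11) - 15) = (7 + (3 - 30))*((11 + I*√2) - 15) = (7 - 27)*(-4 + I*√2) = -20*(-4 + I*√2) = 80 - 20*I*√2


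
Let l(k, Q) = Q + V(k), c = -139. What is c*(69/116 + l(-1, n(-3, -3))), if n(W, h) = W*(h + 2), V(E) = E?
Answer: -41839/116 ≈ -360.68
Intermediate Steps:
n(W, h) = W*(2 + h)
l(k, Q) = Q + k
c*(69/116 + l(-1, n(-3, -3))) = -139*(69/116 + (-3*(2 - 3) - 1)) = -139*(69*(1/116) + (-3*(-1) - 1)) = -139*(69/116 + (3 - 1)) = -139*(69/116 + 2) = -139*301/116 = -41839/116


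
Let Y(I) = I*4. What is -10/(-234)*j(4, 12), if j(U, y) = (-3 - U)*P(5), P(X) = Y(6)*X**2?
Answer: -7000/39 ≈ -179.49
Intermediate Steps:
Y(I) = 4*I
P(X) = 24*X**2 (P(X) = (4*6)*X**2 = 24*X**2)
j(U, y) = -1800 - 600*U (j(U, y) = (-3 - U)*(24*5**2) = (-3 - U)*(24*25) = (-3 - U)*600 = -1800 - 600*U)
-10/(-234)*j(4, 12) = -10/(-234)*(-1800 - 600*4) = -10*(-1/234)*(-1800 - 2400) = -(-5)*(-4200)/117 = -1*7000/39 = -7000/39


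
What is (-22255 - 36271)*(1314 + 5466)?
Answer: -396806280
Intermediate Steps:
(-22255 - 36271)*(1314 + 5466) = -58526*6780 = -396806280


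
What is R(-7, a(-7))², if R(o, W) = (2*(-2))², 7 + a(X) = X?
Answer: 256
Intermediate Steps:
a(X) = -7 + X
R(o, W) = 16 (R(o, W) = (-4)² = 16)
R(-7, a(-7))² = 16² = 256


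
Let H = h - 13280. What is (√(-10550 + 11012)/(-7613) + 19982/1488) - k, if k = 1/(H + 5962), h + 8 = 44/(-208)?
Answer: 3806240021/283436472 - √462/7613 ≈ 13.426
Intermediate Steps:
h = -427/52 (h = -8 + 44/(-208) = -8 - 1/208*44 = -8 - 11/52 = -427/52 ≈ -8.2115)
H = -690987/52 (H = -427/52 - 13280 = -690987/52 ≈ -13288.)
k = -52/380963 (k = 1/(-690987/52 + 5962) = 1/(-380963/52) = -52/380963 ≈ -0.00013650)
(√(-10550 + 11012)/(-7613) + 19982/1488) - k = (√(-10550 + 11012)/(-7613) + 19982/1488) - 1*(-52/380963) = (√462*(-1/7613) + 19982*(1/1488)) + 52/380963 = (-√462/7613 + 9991/744) + 52/380963 = (9991/744 - √462/7613) + 52/380963 = 3806240021/283436472 - √462/7613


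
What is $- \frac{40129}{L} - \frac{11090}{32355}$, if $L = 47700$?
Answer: $- \frac{40608151}{34296300} \approx -1.184$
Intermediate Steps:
$- \frac{40129}{L} - \frac{11090}{32355} = - \frac{40129}{47700} - \frac{11090}{32355} = \left(-40129\right) \frac{1}{47700} - \frac{2218}{6471} = - \frac{40129}{47700} - \frac{2218}{6471} = - \frac{40608151}{34296300}$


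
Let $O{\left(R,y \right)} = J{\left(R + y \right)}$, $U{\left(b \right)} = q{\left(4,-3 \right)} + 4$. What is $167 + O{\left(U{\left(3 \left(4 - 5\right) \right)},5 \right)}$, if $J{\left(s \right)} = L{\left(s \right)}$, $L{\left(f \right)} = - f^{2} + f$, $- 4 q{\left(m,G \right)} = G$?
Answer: $\frac{1307}{16} \approx 81.688$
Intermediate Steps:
$q{\left(m,G \right)} = - \frac{G}{4}$
$U{\left(b \right)} = \frac{19}{4}$ ($U{\left(b \right)} = \left(- \frac{1}{4}\right) \left(-3\right) + 4 = \frac{3}{4} + 4 = \frac{19}{4}$)
$L{\left(f \right)} = f - f^{2}$
$J{\left(s \right)} = s \left(1 - s\right)$
$O{\left(R,y \right)} = \left(R + y\right) \left(1 - R - y\right)$ ($O{\left(R,y \right)} = \left(R + y\right) \left(1 - \left(R + y\right)\right) = \left(R + y\right) \left(1 - R - y\right)$)
$167 + O{\left(U{\left(3 \left(4 - 5\right) \right)},5 \right)} = 167 - \left(\frac{19}{4} + 5\right) \left(-1 + \frac{19}{4} + 5\right) = 167 - \frac{39}{4} \cdot \frac{35}{4} = 167 - \frac{1365}{16} = \frac{1307}{16}$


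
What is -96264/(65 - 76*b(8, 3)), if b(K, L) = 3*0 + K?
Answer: 32088/181 ≈ 177.28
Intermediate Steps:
b(K, L) = K (b(K, L) = 0 + K = K)
-96264/(65 - 76*b(8, 3)) = -96264/(65 - 76*8) = -96264/(65 - 608) = -96264/(-543) = -96264*(-1/543) = 32088/181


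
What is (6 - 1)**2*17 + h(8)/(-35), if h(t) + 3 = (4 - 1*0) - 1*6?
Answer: 2976/7 ≈ 425.14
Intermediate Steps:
h(t) = -5 (h(t) = -3 + ((4 - 1*0) - 1*6) = -3 + ((4 + 0) - 6) = -3 + (4 - 6) = -3 - 2 = -5)
(6 - 1)**2*17 + h(8)/(-35) = (6 - 1)**2*17 - 5/(-35) = 5**2*17 - 5*(-1/35) = 25*17 + 1/7 = 425 + 1/7 = 2976/7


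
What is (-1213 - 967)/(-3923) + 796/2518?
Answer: 4305974/4939057 ≈ 0.87182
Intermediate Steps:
(-1213 - 967)/(-3923) + 796/2518 = -2180*(-1/3923) + 796*(1/2518) = 2180/3923 + 398/1259 = 4305974/4939057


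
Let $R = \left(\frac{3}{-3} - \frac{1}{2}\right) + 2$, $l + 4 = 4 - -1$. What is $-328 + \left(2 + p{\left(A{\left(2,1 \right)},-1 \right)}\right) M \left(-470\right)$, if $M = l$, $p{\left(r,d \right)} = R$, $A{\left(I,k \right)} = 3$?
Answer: $-1503$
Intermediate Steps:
$l = 1$ ($l = -4 + \left(4 - -1\right) = -4 + \left(4 + 1\right) = -4 + 5 = 1$)
$R = \frac{1}{2}$ ($R = \left(3 \left(- \frac{1}{3}\right) - \frac{1}{2}\right) + 2 = \left(-1 - \frac{1}{2}\right) + 2 = - \frac{3}{2} + 2 = \frac{1}{2} \approx 0.5$)
$p{\left(r,d \right)} = \frac{1}{2}$
$M = 1$
$-328 + \left(2 + p{\left(A{\left(2,1 \right)},-1 \right)}\right) M \left(-470\right) = -328 + \left(2 + \frac{1}{2}\right) 1 \left(-470\right) = -328 + \frac{5}{2} \cdot 1 \left(-470\right) = -328 + \frac{5}{2} \left(-470\right) = -328 - 1175 = -1503$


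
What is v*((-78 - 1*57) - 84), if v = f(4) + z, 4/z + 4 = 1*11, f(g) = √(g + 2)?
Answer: -876/7 - 219*√6 ≈ -661.58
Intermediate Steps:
f(g) = √(2 + g)
z = 4/7 (z = 4/(-4 + 1*11) = 4/(-4 + 11) = 4/7 ≈ 0.57143)
v = 4/7 + √6 (v = √(2 + 4) + 4/7 = √6 + 4/7 = 4/7 + √6 ≈ 3.0209)
v*((-78 - 1*57) - 84) = (4/7 + √6)*((-78 - 1*57) - 84) = (4/7 + √6)*((-78 - 57) - 84) = (4/7 + √6)*(-135 - 84) = (4/7 + √6)*(-219) = -876/7 - 219*√6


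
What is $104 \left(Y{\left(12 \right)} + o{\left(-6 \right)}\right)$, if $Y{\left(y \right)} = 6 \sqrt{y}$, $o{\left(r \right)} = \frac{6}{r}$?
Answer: $-104 + 1248 \sqrt{3} \approx 2057.6$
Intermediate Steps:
$104 \left(Y{\left(12 \right)} + o{\left(-6 \right)}\right) = 104 \left(6 \sqrt{12} + \frac{6}{-6}\right) = 104 \left(6 \cdot 2 \sqrt{3} + 6 \left(- \frac{1}{6}\right)\right) = 104 \left(12 \sqrt{3} - 1\right) = 104 \left(-1 + 12 \sqrt{3}\right) = -104 + 1248 \sqrt{3}$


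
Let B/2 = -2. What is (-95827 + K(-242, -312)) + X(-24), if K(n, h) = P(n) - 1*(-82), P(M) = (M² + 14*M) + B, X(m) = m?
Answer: -40597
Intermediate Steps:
B = -4 (B = 2*(-2) = -4)
P(M) = -4 + M² + 14*M (P(M) = (M² + 14*M) - 4 = -4 + M² + 14*M)
K(n, h) = 78 + n² + 14*n (K(n, h) = (-4 + n² + 14*n) - 1*(-82) = (-4 + n² + 14*n) + 82 = 78 + n² + 14*n)
(-95827 + K(-242, -312)) + X(-24) = (-95827 + (78 + (-242)² + 14*(-242))) - 24 = (-95827 + (78 + 58564 - 3388)) - 24 = (-95827 + 55254) - 24 = -40573 - 24 = -40597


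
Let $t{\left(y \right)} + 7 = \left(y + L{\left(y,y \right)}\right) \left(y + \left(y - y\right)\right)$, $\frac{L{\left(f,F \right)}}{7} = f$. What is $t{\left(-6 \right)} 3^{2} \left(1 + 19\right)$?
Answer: $50580$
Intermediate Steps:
$L{\left(f,F \right)} = 7 f$
$t{\left(y \right)} = -7 + 8 y^{2}$ ($t{\left(y \right)} = -7 + \left(y + 7 y\right) \left(y + \left(y - y\right)\right) = -7 + 8 y \left(y + 0\right) = -7 + 8 y y = -7 + 8 y^{2}$)
$t{\left(-6 \right)} 3^{2} \left(1 + 19\right) = \left(-7 + 8 \left(-6\right)^{2}\right) 3^{2} \left(1 + 19\right) = \left(-7 + 8 \cdot 36\right) 9 \cdot 20 = \left(-7 + 288\right) 9 \cdot 20 = 281 \cdot 9 \cdot 20 = 2529 \cdot 20 = 50580$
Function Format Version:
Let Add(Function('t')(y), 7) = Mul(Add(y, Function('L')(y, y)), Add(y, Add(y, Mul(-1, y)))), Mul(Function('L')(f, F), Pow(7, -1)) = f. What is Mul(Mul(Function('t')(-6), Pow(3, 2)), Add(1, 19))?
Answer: 50580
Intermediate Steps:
Function('L')(f, F) = Mul(7, f)
Function('t')(y) = Add(-7, Mul(8, Pow(y, 2))) (Function('t')(y) = Add(-7, Mul(Add(y, Mul(7, y)), Add(y, Add(y, Mul(-1, y))))) = Add(-7, Mul(Mul(8, y), Add(y, 0))) = Add(-7, Mul(Mul(8, y), y)) = Add(-7, Mul(8, Pow(y, 2))))
Mul(Mul(Function('t')(-6), Pow(3, 2)), Add(1, 19)) = Mul(Mul(Add(-7, Mul(8, Pow(-6, 2))), Pow(3, 2)), Add(1, 19)) = Mul(Mul(Add(-7, Mul(8, 36)), 9), 20) = Mul(Mul(Add(-7, 288), 9), 20) = Mul(Mul(281, 9), 20) = Mul(2529, 20) = 50580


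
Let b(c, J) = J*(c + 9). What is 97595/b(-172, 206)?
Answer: -97595/33578 ≈ -2.9065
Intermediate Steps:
b(c, J) = J*(9 + c)
97595/b(-172, 206) = 97595/((206*(9 - 172))) = 97595/((206*(-163))) = 97595/(-33578) = 97595*(-1/33578) = -97595/33578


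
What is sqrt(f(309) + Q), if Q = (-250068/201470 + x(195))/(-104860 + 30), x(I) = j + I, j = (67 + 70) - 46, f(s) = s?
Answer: sqrt(344577261141837927137)/1056005005 ≈ 17.578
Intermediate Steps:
j = 91 (j = 137 - 46 = 91)
x(I) = 91 + I
Q = -14342588/5280025025 (Q = (-250068/201470 + (91 + 195))/(-104860 + 30) = (-250068*1/201470 + 286)/(-104830) = (-125034/100735 + 286)*(-1/104830) = (28685176/100735)*(-1/104830) = -14342588/5280025025 ≈ -0.0027164)
sqrt(f(309) + Q) = sqrt(309 - 14342588/5280025025) = sqrt(1631513390137/5280025025) = sqrt(344577261141837927137)/1056005005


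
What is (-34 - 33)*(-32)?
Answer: 2144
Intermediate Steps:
(-34 - 33)*(-32) = -67*(-32) = 2144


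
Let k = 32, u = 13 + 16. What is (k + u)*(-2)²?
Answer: 244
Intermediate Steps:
u = 29
(k + u)*(-2)² = (32 + 29)*(-2)² = 61*4 = 244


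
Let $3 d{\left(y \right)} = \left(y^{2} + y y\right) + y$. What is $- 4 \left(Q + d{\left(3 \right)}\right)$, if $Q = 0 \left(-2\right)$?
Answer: $-28$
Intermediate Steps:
$Q = 0$
$d{\left(y \right)} = \frac{y}{3} + \frac{2 y^{2}}{3}$ ($d{\left(y \right)} = \frac{\left(y^{2} + y y\right) + y}{3} = \frac{\left(y^{2} + y^{2}\right) + y}{3} = \frac{2 y^{2} + y}{3} = \frac{y + 2 y^{2}}{3} = \frac{y}{3} + \frac{2 y^{2}}{3}$)
$- 4 \left(Q + d{\left(3 \right)}\right) = - 4 \left(0 + \frac{1}{3} \cdot 3 \left(1 + 2 \cdot 3\right)\right) = - 4 \left(0 + \frac{1}{3} \cdot 3 \left(1 + 6\right)\right) = - 4 \left(0 + \frac{1}{3} \cdot 3 \cdot 7\right) = - 4 \left(0 + 7\right) = \left(-4\right) 7 = -28$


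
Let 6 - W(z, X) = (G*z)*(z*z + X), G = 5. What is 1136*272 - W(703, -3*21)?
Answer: 1737232176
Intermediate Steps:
W(z, X) = 6 - 5*z*(X + z**2) (W(z, X) = 6 - 5*z*(z*z + X) = 6 - 5*z*(z**2 + X) = 6 - 5*z*(X + z**2))
1136*272 - W(703, -3*21) = 1136*272 - (6 - 5*703**3 - 5*(-3*21)*703) = 308992 - (6 - 5*347428927 - 5*(-63)*703) = 308992 - (6 - 1737144635 + 221445) = 308992 - 1*(-1736923184) = 308992 + 1736923184 = 1737232176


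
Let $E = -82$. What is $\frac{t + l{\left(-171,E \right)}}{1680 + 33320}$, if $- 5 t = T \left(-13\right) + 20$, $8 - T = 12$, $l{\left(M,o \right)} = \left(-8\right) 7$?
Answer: $- \frac{44}{21875} \approx -0.0020114$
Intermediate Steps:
$l{\left(M,o \right)} = -56$
$T = -4$ ($T = 8 - 12 = -4$)
$t = - \frac{72}{5}$ ($t = - \frac{\left(-4\right) \left(-13\right) + 20}{5} = - \frac{52 + 20}{5} = \left(- \frac{1}{5}\right) 72 = - \frac{72}{5} \approx -14.4$)
$\frac{t + l{\left(-171,E \right)}}{1680 + 33320} = \frac{- \frac{72}{5} - 56}{1680 + 33320} = - \frac{352}{5 \cdot 35000} = \left(- \frac{352}{5}\right) \frac{1}{35000} = - \frac{44}{21875}$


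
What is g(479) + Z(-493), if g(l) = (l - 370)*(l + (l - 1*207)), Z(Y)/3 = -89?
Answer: 81592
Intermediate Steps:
Z(Y) = -267 (Z(Y) = 3*(-89) = -267)
g(l) = (-370 + l)*(-207 + 2*l) (g(l) = (-370 + l)*(l + (l - 207)) = (-370 + l)*(l + (-207 + l)) = (-370 + l)*(-207 + 2*l))
g(479) + Z(-493) = (76590 - 947*479 + 2*479²) - 267 = (76590 - 453613 + 2*229441) - 267 = (76590 - 453613 + 458882) - 267 = 81859 - 267 = 81592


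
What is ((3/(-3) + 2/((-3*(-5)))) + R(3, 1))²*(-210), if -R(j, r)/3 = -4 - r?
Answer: -629216/15 ≈ -41948.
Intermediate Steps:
R(j, r) = 12 + 3*r (R(j, r) = -3*(-4 - r) = 12 + 3*r)
((3/(-3) + 2/((-3*(-5)))) + R(3, 1))²*(-210) = ((3/(-3) + 2/((-3*(-5)))) + (12 + 3*1))²*(-210) = ((3*(-⅓) + 2/15) + (12 + 3))²*(-210) = ((-1 + 2*(1/15)) + 15)²*(-210) = ((-1 + 2/15) + 15)²*(-210) = (-13/15 + 15)²*(-210) = (212/15)²*(-210) = (44944/225)*(-210) = -629216/15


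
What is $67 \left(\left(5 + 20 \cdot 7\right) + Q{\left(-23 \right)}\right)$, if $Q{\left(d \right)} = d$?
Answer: $8174$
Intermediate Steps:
$67 \left(\left(5 + 20 \cdot 7\right) + Q{\left(-23 \right)}\right) = 67 \left(\left(5 + 20 \cdot 7\right) - 23\right) = 67 \left(\left(5 + 140\right) - 23\right) = 67 \left(145 - 23\right) = 67 \cdot 122 = 8174$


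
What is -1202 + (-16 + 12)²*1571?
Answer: 23934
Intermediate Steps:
-1202 + (-16 + 12)²*1571 = -1202 + (-4)²*1571 = -1202 + 16*1571 = -1202 + 25136 = 23934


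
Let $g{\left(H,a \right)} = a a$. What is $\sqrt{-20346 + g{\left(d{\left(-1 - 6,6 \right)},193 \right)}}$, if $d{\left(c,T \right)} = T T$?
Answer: $\sqrt{16903} \approx 130.01$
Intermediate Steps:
$d{\left(c,T \right)} = T^{2}$
$g{\left(H,a \right)} = a^{2}$
$\sqrt{-20346 + g{\left(d{\left(-1 - 6,6 \right)},193 \right)}} = \sqrt{-20346 + 193^{2}} = \sqrt{-20346 + 37249} = \sqrt{16903}$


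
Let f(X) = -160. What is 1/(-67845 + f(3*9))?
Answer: -1/68005 ≈ -1.4705e-5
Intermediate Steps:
1/(-67845 + f(3*9)) = 1/(-67845 - 160) = 1/(-68005) = -1/68005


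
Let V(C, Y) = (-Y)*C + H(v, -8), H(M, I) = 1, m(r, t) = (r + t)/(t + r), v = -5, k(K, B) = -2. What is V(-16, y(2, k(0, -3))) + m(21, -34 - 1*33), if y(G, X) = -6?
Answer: -94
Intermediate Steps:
m(r, t) = 1 (m(r, t) = (r + t)/(r + t) = 1)
V(C, Y) = 1 - C*Y (V(C, Y) = (-Y)*C + 1 = -C*Y + 1 = 1 - C*Y)
V(-16, y(2, k(0, -3))) + m(21, -34 - 1*33) = (1 - 1*(-16)*(-6)) + 1 = (1 - 96) + 1 = -95 + 1 = -94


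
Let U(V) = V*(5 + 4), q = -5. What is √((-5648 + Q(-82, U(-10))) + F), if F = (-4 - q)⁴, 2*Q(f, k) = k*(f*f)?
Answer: I*√308227 ≈ 555.18*I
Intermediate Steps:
U(V) = 9*V (U(V) = V*9 = 9*V)
Q(f, k) = k*f²/2 (Q(f, k) = (k*(f*f))/2 = (k*f²)/2 = k*f²/2)
F = 1 (F = (-4 - 1*(-5))⁴ = (-4 + 5)⁴ = 1⁴ = 1)
√((-5648 + Q(-82, U(-10))) + F) = √((-5648 + (½)*(9*(-10))*(-82)²) + 1) = √((-5648 + (½)*(-90)*6724) + 1) = √((-5648 - 302580) + 1) = √(-308228 + 1) = √(-308227) = I*√308227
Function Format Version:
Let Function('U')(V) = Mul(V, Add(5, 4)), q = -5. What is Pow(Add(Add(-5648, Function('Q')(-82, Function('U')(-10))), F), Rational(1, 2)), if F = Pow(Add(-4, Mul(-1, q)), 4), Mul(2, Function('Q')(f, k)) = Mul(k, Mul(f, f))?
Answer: Mul(I, Pow(308227, Rational(1, 2))) ≈ Mul(555.18, I)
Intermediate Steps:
Function('U')(V) = Mul(9, V) (Function('U')(V) = Mul(V, 9) = Mul(9, V))
Function('Q')(f, k) = Mul(Rational(1, 2), k, Pow(f, 2)) (Function('Q')(f, k) = Mul(Rational(1, 2), Mul(k, Mul(f, f))) = Mul(Rational(1, 2), Mul(k, Pow(f, 2))) = Mul(Rational(1, 2), k, Pow(f, 2)))
F = 1 (F = Pow(Add(-4, Mul(-1, -5)), 4) = Pow(Add(-4, 5), 4) = Pow(1, 4) = 1)
Pow(Add(Add(-5648, Function('Q')(-82, Function('U')(-10))), F), Rational(1, 2)) = Pow(Add(Add(-5648, Mul(Rational(1, 2), Mul(9, -10), Pow(-82, 2))), 1), Rational(1, 2)) = Pow(Add(Add(-5648, Mul(Rational(1, 2), -90, 6724)), 1), Rational(1, 2)) = Pow(Add(Add(-5648, -302580), 1), Rational(1, 2)) = Pow(Add(-308228, 1), Rational(1, 2)) = Pow(-308227, Rational(1, 2)) = Mul(I, Pow(308227, Rational(1, 2)))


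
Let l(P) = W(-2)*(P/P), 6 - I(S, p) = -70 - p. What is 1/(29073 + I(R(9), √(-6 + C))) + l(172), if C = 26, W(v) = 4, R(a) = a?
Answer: 3398685873/849664181 - 2*√5/849664181 ≈ 4.0000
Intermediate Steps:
I(S, p) = 76 + p (I(S, p) = 6 - (-70 - p) = 6 + (70 + p) = 76 + p)
l(P) = 4 (l(P) = 4*(P/P) = 4*1 = 4)
1/(29073 + I(R(9), √(-6 + C))) + l(172) = 1/(29073 + (76 + √(-6 + 26))) + 4 = 1/(29073 + (76 + √20)) + 4 = 1/(29073 + (76 + 2*√5)) + 4 = 1/(29149 + 2*√5) + 4 = 4 + 1/(29149 + 2*√5)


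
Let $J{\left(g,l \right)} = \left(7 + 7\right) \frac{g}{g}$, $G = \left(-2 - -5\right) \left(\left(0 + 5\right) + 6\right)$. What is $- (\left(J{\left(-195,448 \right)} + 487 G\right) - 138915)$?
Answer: $122830$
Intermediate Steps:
$G = 33$ ($G = \left(-2 + 5\right) \left(5 + 6\right) = 3 \cdot 11 = 33$)
$J{\left(g,l \right)} = 14$ ($J{\left(g,l \right)} = 14 \cdot 1 = 14$)
$- (\left(J{\left(-195,448 \right)} + 487 G\right) - 138915) = - (\left(14 + 487 \cdot 33\right) - 138915) = - (\left(14 + 16071\right) - 138915) = - (16085 - 138915) = \left(-1\right) \left(-122830\right) = 122830$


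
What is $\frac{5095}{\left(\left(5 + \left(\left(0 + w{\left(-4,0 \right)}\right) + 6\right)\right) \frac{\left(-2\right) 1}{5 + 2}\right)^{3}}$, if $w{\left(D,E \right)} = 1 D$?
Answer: $- \frac{5095}{8} \approx -636.88$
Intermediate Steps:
$w{\left(D,E \right)} = D$
$\frac{5095}{\left(\left(5 + \left(\left(0 + w{\left(-4,0 \right)}\right) + 6\right)\right) \frac{\left(-2\right) 1}{5 + 2}\right)^{3}} = \frac{5095}{\left(\left(5 + \left(\left(0 - 4\right) + 6\right)\right) \frac{\left(-2\right) 1}{5 + 2}\right)^{3}} = \frac{5095}{\left(\left(5 + \left(-4 + 6\right)\right) \left(- \frac{2}{7}\right)\right)^{3}} = \frac{5095}{\left(\left(5 + 2\right) \left(\left(-2\right) \frac{1}{7}\right)\right)^{3}} = \frac{5095}{\left(7 \left(- \frac{2}{7}\right)\right)^{3}} = \frac{5095}{\left(-2\right)^{3}} = \frac{5095}{-8} = 5095 \left(- \frac{1}{8}\right) = - \frac{5095}{8}$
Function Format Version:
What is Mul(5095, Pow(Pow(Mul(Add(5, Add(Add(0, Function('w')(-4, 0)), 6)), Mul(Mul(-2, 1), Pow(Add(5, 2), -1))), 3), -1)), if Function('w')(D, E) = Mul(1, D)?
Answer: Rational(-5095, 8) ≈ -636.88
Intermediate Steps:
Function('w')(D, E) = D
Mul(5095, Pow(Pow(Mul(Add(5, Add(Add(0, Function('w')(-4, 0)), 6)), Mul(Mul(-2, 1), Pow(Add(5, 2), -1))), 3), -1)) = Mul(5095, Pow(Pow(Mul(Add(5, Add(Add(0, -4), 6)), Mul(Mul(-2, 1), Pow(Add(5, 2), -1))), 3), -1)) = Mul(5095, Pow(Pow(Mul(Add(5, Add(-4, 6)), Mul(-2, Pow(7, -1))), 3), -1)) = Mul(5095, Pow(Pow(Mul(Add(5, 2), Mul(-2, Rational(1, 7))), 3), -1)) = Mul(5095, Pow(Pow(Mul(7, Rational(-2, 7)), 3), -1)) = Mul(5095, Pow(Pow(-2, 3), -1)) = Mul(5095, Pow(-8, -1)) = Mul(5095, Rational(-1, 8)) = Rational(-5095, 8)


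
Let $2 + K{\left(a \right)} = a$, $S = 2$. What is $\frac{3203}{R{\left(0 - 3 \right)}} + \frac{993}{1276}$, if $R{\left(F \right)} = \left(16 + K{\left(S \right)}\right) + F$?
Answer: $\frac{4099937}{16588} \approx 247.16$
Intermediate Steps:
$K{\left(a \right)} = -2 + a$
$R{\left(F \right)} = 16 + F$ ($R{\left(F \right)} = \left(16 + \left(-2 + 2\right)\right) + F = \left(16 + 0\right) + F = 16 + F$)
$\frac{3203}{R{\left(0 - 3 \right)}} + \frac{993}{1276} = \frac{3203}{16 + \left(0 - 3\right)} + \frac{993}{1276} = \frac{3203}{16 + \left(0 - 3\right)} + 993 \cdot \frac{1}{1276} = \frac{3203}{16 - 3} + \frac{993}{1276} = \frac{3203}{13} + \frac{993}{1276} = \frac{4099937}{16588}$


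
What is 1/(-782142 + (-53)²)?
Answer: -1/779333 ≈ -1.2831e-6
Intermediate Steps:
1/(-782142 + (-53)²) = 1/(-782142 + 2809) = 1/(-779333) = -1/779333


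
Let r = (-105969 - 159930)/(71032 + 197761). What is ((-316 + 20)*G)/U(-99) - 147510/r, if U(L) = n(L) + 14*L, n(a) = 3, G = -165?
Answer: 6091387439170/40859813 ≈ 1.4908e+5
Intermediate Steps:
r = -265899/268793 ≈ -0.98923
U(L) = 3 + 14*L
((-316 + 20)*G)/U(-99) - 147510/r = ((-316 + 20)*(-165))/(3 + 14*(-99)) - 147510/(-265899/268793) = (-296*(-165))/(3 - 1386) - 147510*(-268793/265899) = 48840/(-1383) + 13216551810/88633 = 48840*(-1/1383) + 13216551810/88633 = -16280/461 + 13216551810/88633 = 6091387439170/40859813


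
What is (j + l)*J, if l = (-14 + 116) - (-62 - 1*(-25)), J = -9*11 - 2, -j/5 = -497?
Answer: -265024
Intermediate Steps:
j = 2485 (j = -5*(-497) = 2485)
J = -101 (J = -99 - 2 = -101)
l = 139 (l = 102 - (-62 + 25) = 102 - 1*(-37) = 102 + 37 = 139)
(j + l)*J = (2485 + 139)*(-101) = 2624*(-101) = -265024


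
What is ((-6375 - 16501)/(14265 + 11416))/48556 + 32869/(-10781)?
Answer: -10246698246210/3360886825679 ≈ -3.0488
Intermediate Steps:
((-6375 - 16501)/(14265 + 11416))/48556 + 32869/(-10781) = -22876/25681*(1/48556) + 32869*(-1/10781) = -22876*1/25681*(1/48556) - 32869/10781 = -22876/25681*1/48556 - 32869/10781 = -5719/311741659 - 32869/10781 = -10246698246210/3360886825679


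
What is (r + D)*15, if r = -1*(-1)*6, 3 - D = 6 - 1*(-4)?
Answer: -15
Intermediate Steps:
D = -7 (D = 3 - (6 - 1*(-4)) = 3 - (6 + 4) = 3 - 1*10 = 3 - 10 = -7)
r = 6 (r = 1*6 = 6)
(r + D)*15 = (6 - 7)*15 = -1*15 = -15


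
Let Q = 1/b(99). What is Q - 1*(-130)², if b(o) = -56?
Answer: -946401/56 ≈ -16900.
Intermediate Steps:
Q = -1/56 (Q = 1/(-56) = -1/56 ≈ -0.017857)
Q - 1*(-130)² = -1/56 - 1*(-130)² = -1/56 - 1*16900 = -1/56 - 16900 = -946401/56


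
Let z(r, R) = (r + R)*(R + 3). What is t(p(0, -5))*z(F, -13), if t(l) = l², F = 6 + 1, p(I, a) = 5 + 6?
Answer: 7260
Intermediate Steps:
p(I, a) = 11
F = 7
z(r, R) = (3 + R)*(R + r) (z(r, R) = (R + r)*(3 + R) = (3 + R)*(R + r))
t(p(0, -5))*z(F, -13) = 11²*((-13)² + 3*(-13) + 3*7 - 13*7) = 121*(169 - 39 + 21 - 91) = 121*60 = 7260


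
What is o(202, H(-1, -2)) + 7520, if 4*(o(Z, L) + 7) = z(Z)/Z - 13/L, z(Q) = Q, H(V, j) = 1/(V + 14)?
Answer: 7471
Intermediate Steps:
H(V, j) = 1/(14 + V)
o(Z, L) = -27/4 - 13/(4*L) (o(Z, L) = -7 + (Z/Z - 13/L)/4 = -7 + (1 - 13/L)/4 = -7 + (1/4 - 13/(4*L)) = -27/4 - 13/(4*L))
o(202, H(-1, -2)) + 7520 = (-13 - 27/(14 - 1))/(4*(1/(14 - 1))) + 7520 = (-13 - 27/13)/(4*(1/13)) + 7520 = (-13 - 27*1/13)/(4*(1/13)) + 7520 = (1/4)*13*(-13 - 27/13) + 7520 = (1/4)*13*(-196/13) + 7520 = -49 + 7520 = 7471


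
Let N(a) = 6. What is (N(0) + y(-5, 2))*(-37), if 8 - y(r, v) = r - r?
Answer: -518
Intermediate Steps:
y(r, v) = 8 (y(r, v) = 8 - (r - r) = 8 - 1*0 = 8 + 0 = 8)
(N(0) + y(-5, 2))*(-37) = (6 + 8)*(-37) = 14*(-37) = -518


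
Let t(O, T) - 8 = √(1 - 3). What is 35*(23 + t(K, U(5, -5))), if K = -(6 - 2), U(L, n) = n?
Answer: 1085 + 35*I*√2 ≈ 1085.0 + 49.497*I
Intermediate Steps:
K = -4 (K = -1*4 = -4)
t(O, T) = 8 + I*√2 (t(O, T) = 8 + √(1 - 3) = 8 + √(-2) = 8 + I*√2)
35*(23 + t(K, U(5, -5))) = 35*(23 + (8 + I*√2)) = 35*(31 + I*√2) = 1085 + 35*I*√2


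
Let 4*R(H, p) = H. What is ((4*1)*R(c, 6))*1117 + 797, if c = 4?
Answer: 5265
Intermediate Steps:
R(H, p) = H/4
((4*1)*R(c, 6))*1117 + 797 = ((4*1)*((¼)*4))*1117 + 797 = (4*1)*1117 + 797 = 4*1117 + 797 = 4468 + 797 = 5265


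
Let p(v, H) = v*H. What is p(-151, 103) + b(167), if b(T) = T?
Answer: -15386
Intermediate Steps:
p(v, H) = H*v
p(-151, 103) + b(167) = 103*(-151) + 167 = -15553 + 167 = -15386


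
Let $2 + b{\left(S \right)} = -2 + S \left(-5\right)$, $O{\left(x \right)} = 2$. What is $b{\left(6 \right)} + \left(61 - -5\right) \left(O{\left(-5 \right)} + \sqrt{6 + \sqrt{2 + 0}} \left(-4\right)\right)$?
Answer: $98 - 264 \sqrt{6 + \sqrt{2}} \approx -620.85$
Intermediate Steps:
$b{\left(S \right)} = -4 - 5 S$ ($b{\left(S \right)} = -2 + \left(-2 + S \left(-5\right)\right) = -2 - \left(2 + 5 S\right) = -4 - 5 S$)
$b{\left(6 \right)} + \left(61 - -5\right) \left(O{\left(-5 \right)} + \sqrt{6 + \sqrt{2 + 0}} \left(-4\right)\right) = \left(-4 - 30\right) + \left(61 - -5\right) \left(2 + \sqrt{6 + \sqrt{2 + 0}} \left(-4\right)\right) = \left(-4 - 30\right) + \left(61 + 5\right) \left(2 + \sqrt{6 + \sqrt{2}} \left(-4\right)\right) = -34 + 66 \left(2 - 4 \sqrt{6 + \sqrt{2}}\right) = -34 + \left(132 - 264 \sqrt{6 + \sqrt{2}}\right) = 98 - 264 \sqrt{6 + \sqrt{2}}$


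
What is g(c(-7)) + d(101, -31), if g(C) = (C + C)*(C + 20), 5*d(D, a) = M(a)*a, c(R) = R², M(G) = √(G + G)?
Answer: 6762 - 31*I*√62/5 ≈ 6762.0 - 48.819*I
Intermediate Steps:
M(G) = √2*√G (M(G) = √(2*G) = √2*√G)
d(D, a) = √2*a^(3/2)/5 (d(D, a) = ((√2*√a)*a)/5 = (√2*a^(3/2))/5 = √2*a^(3/2)/5)
g(C) = 2*C*(20 + C) (g(C) = (2*C)*(20 + C) = 2*C*(20 + C))
g(c(-7)) + d(101, -31) = 2*(-7)²*(20 + (-7)²) + √2*(-31)^(3/2)/5 = 2*49*(20 + 49) + √2*(-31*I*√31)/5 = 2*49*69 - 31*I*√62/5 = 6762 - 31*I*√62/5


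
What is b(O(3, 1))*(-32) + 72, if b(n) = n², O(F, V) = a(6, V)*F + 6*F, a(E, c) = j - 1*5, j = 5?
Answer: -10296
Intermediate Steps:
a(E, c) = 0 (a(E, c) = 5 - 1*5 = 5 - 5 = 0)
O(F, V) = 6*F (O(F, V) = 0*F + 6*F = 0 + 6*F = 6*F)
b(O(3, 1))*(-32) + 72 = (6*3)²*(-32) + 72 = 18²*(-32) + 72 = 324*(-32) + 72 = -10368 + 72 = -10296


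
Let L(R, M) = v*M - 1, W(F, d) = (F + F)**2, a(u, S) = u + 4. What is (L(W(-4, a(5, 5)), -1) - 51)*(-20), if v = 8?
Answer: 1200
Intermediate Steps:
a(u, S) = 4 + u
W(F, d) = 4*F**2 (W(F, d) = (2*F)**2 = 4*F**2)
L(R, M) = -1 + 8*M (L(R, M) = 8*M - 1 = -1 + 8*M)
(L(W(-4, a(5, 5)), -1) - 51)*(-20) = ((-1 + 8*(-1)) - 51)*(-20) = ((-1 - 8) - 51)*(-20) = (-9 - 51)*(-20) = -60*(-20) = 1200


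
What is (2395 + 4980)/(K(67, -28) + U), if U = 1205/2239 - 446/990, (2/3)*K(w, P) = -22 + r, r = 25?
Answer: 16347498750/10169101 ≈ 1607.6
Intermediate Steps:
K(w, P) = 9/2 (K(w, P) = 3*(-22 + 25)/2 = (3/2)*3 = 9/2)
U = 97178/1108305 (U = 1205*(1/2239) - 446*1/990 = 1205/2239 - 223/495 = 97178/1108305 ≈ 0.087682)
(2395 + 4980)/(K(67, -28) + U) = (2395 + 4980)/(9/2 + 97178/1108305) = 7375/(10169101/2216610) = 7375*(2216610/10169101) = 16347498750/10169101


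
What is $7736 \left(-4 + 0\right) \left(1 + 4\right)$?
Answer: $-154720$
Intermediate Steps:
$7736 \left(-4 + 0\right) \left(1 + 4\right) = 7736 \left(\left(-4\right) 5\right) = 7736 \left(-20\right) = -154720$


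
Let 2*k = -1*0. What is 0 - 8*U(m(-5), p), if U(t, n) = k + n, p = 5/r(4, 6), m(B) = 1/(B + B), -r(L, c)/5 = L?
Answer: 2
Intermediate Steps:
r(L, c) = -5*L
m(B) = 1/(2*B)
k = 0 (k = (-1*0)/2 = (½)*0 = 0)
p = -¼ (p = 5/((-5*4)) = 5/(-20) = 5*(-1/20) = -¼ ≈ -0.25000)
U(t, n) = n (U(t, n) = 0 + n = n)
0 - 8*U(m(-5), p) = 0 - 8*(-¼) = 0 + 2 = 2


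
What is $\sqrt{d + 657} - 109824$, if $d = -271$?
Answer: $-109824 + \sqrt{386} \approx -1.098 \cdot 10^{5}$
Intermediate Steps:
$\sqrt{d + 657} - 109824 = \sqrt{-271 + 657} - 109824 = \sqrt{386} - 109824 = -109824 + \sqrt{386}$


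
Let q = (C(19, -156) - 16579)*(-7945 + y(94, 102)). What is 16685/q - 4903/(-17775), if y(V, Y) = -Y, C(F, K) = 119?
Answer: 129943334947/470872619100 ≈ 0.27596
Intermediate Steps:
q = 132453620 (q = (119 - 16579)*(-7945 - 1*102) = -16460*(-7945 - 102) = -16460*(-8047) = 132453620)
16685/q - 4903/(-17775) = 16685/132453620 - 4903/(-17775) = 16685*(1/132453620) - 4903*(-1/17775) = 3337/26490724 + 4903/17775 = 129943334947/470872619100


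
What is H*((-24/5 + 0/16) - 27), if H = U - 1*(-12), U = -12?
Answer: 0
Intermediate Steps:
H = 0 (H = -12 - 1*(-12) = -12 + 12 = 0)
H*((-24/5 + 0/16) - 27) = 0*((-24/5 + 0/16) - 27) = 0*((-24*⅕ + 0*(1/16)) - 27) = 0*((-24/5 + 0) - 27) = 0*(-24/5 - 27) = 0*(-159/5) = 0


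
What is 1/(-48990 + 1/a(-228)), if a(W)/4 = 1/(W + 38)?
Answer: -2/98075 ≈ -2.0393e-5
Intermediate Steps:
a(W) = 4/(38 + W) (a(W) = 4/(W + 38) = 4/(38 + W))
1/(-48990 + 1/a(-228)) = 1/(-48990 + 1/(4/(38 - 228))) = 1/(-48990 + 1/(4/(-190))) = 1/(-48990 + 1/(4*(-1/190))) = 1/(-48990 + 1/(-2/95)) = 1/(-48990 - 95/2) = 1/(-98075/2) = -2/98075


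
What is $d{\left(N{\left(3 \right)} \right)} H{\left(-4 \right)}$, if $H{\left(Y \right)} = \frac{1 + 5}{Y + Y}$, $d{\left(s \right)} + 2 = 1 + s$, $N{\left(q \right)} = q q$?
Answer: $-6$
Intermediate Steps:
$N{\left(q \right)} = q^{2}$
$d{\left(s \right)} = -1 + s$ ($d{\left(s \right)} = -2 + \left(1 + s\right) = -1 + s$)
$H{\left(Y \right)} = \frac{3}{Y}$ ($H{\left(Y \right)} = \frac{6}{2 Y} = 6 \frac{1}{2 Y} = \frac{3}{Y}$)
$d{\left(N{\left(3 \right)} \right)} H{\left(-4 \right)} = \left(-1 + 3^{2}\right) \frac{3}{-4} = \left(-1 + 9\right) 3 \left(- \frac{1}{4}\right) = 8 \left(- \frac{3}{4}\right) = -6$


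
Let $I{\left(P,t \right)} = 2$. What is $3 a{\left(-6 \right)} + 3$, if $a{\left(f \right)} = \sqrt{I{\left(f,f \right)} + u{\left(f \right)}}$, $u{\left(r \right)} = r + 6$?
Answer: $3 + 3 \sqrt{2} \approx 7.2426$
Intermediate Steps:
$u{\left(r \right)} = 6 + r$
$a{\left(f \right)} = \sqrt{8 + f}$ ($a{\left(f \right)} = \sqrt{2 + \left(6 + f\right)} = \sqrt{8 + f}$)
$3 a{\left(-6 \right)} + 3 = 3 \sqrt{8 - 6} + 3 = 3 \sqrt{2} + 3 = 3 + 3 \sqrt{2}$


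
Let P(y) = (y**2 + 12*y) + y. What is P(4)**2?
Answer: 4624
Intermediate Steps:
P(y) = y**2 + 13*y
P(4)**2 = (4*(13 + 4))**2 = (4*17)**2 = 68**2 = 4624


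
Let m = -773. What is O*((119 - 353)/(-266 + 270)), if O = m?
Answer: 90441/2 ≈ 45221.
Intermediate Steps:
O = -773
O*((119 - 353)/(-266 + 270)) = -773*(119 - 353)/(-266 + 270) = -(-180882)/4 = -773*(-117/2) = 90441/2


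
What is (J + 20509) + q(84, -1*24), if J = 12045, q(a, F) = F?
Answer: 32530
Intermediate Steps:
(J + 20509) + q(84, -1*24) = (12045 + 20509) - 1*24 = 32554 - 24 = 32530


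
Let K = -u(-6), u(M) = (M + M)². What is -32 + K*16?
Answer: -2336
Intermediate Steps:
u(M) = 4*M² (u(M) = (2*M)² = 4*M²)
K = -144 (K = -4*(-6)² = -4*36 = -1*144 = -144)
-32 + K*16 = -32 - 144*16 = -32 - 2304 = -2336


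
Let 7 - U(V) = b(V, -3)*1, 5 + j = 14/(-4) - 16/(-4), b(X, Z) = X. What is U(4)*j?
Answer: -27/2 ≈ -13.500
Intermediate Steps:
j = -9/2 (j = -5 + (14/(-4) - 16/(-4)) = -5 + (14*(-¼) - 16*(-¼)) = -5 + (-7/2 + 4) = -5 + ½ = -9/2 ≈ -4.5000)
U(V) = 7 - V
U(4)*j = (7 - 1*4)*(-9/2) = (7 - 4)*(-9/2) = 3*(-9/2) = -27/2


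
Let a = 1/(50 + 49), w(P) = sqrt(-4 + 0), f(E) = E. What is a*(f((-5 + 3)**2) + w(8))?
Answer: 4/99 + 2*I/99 ≈ 0.040404 + 0.020202*I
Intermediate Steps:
w(P) = 2*I (w(P) = sqrt(-4) = 2*I)
a = 1/99 ≈ 0.010101
a*(f((-5 + 3)**2) + w(8)) = ((-5 + 3)**2 + 2*I)/99 = ((-2)**2 + 2*I)/99 = (4 + 2*I)/99 = 4/99 + 2*I/99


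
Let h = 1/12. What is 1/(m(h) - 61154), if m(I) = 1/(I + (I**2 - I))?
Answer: -1/61010 ≈ -1.6391e-5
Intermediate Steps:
h = 1/12 ≈ 0.083333
m(I) = I**(-2) (m(I) = 1/(I**2) = I**(-2))
1/(m(h) - 61154) = 1/((1/12)**(-2) - 61154) = 1/(144 - 61154) = 1/(-61010) = -1/61010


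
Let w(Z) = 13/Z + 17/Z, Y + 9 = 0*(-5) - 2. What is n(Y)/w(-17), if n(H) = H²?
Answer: -2057/30 ≈ -68.567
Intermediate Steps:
Y = -11 (Y = -9 + (0*(-5) - 2) = -9 + (0 - 2) = -9 - 2 = -11)
w(Z) = 30/Z
n(Y)/w(-17) = (-11)²/((30/(-17))) = 121/((30*(-1/17))) = 121/(-30/17) = 121*(-17/30) = -2057/30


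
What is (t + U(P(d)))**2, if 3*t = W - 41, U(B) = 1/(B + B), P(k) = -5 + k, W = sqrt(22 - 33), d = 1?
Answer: 108857/576 - 331*I*sqrt(11)/36 ≈ 188.99 - 30.495*I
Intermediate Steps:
W = I*sqrt(11) (W = sqrt(-11) = I*sqrt(11) ≈ 3.3166*I)
U(B) = 1/(2*B)
t = -41/3 + I*sqrt(11)/3 (t = (I*sqrt(11) - 41)/3 = (-41 + I*sqrt(11))/3 = -41/3 + I*sqrt(11)/3 ≈ -13.667 + 1.1055*I)
(t + U(P(d)))**2 = ((-41/3 + I*sqrt(11)/3) + 1/(2*(-5 + 1)))**2 = ((-41/3 + I*sqrt(11)/3) + (1/2)/(-4))**2 = ((-41/3 + I*sqrt(11)/3) + (1/2)*(-1/4))**2 = ((-41/3 + I*sqrt(11)/3) - 1/8)**2 = (-331/24 + I*sqrt(11)/3)**2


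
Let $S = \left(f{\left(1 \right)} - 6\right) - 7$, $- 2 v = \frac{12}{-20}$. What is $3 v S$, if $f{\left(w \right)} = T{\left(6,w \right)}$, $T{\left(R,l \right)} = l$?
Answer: $- \frac{54}{5} \approx -10.8$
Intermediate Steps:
$v = \frac{3}{10}$ ($v = - \frac{12 \frac{1}{-20}}{2} = - \frac{12 \left(- \frac{1}{20}\right)}{2} = \left(- \frac{1}{2}\right) \left(- \frac{3}{5}\right) = \frac{3}{10} \approx 0.3$)
$f{\left(w \right)} = w$
$S = -12$ ($S = \left(1 - 6\right) - 7 = -5 - 7 = -12$)
$3 v S = 3 \cdot \frac{3}{10} \left(-12\right) = \frac{9}{10} \left(-12\right) = - \frac{54}{5}$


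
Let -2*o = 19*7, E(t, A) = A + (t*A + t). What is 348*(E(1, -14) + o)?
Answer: -32538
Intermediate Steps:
E(t, A) = A + t + A*t (E(t, A) = A + (A*t + t) = A + (t + A*t) = A + t + A*t)
o = -133/2 (o = -19*7/2 = -½*133 = -133/2 ≈ -66.500)
348*(E(1, -14) + o) = 348*((-14 + 1 - 14*1) - 133/2) = 348*((-14 + 1 - 14) - 133/2) = 348*(-27 - 133/2) = 348*(-187/2) = -32538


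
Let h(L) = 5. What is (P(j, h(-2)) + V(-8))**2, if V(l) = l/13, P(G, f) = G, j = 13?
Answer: 25921/169 ≈ 153.38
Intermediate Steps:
V(l) = l/13 (V(l) = l*(1/13) = l/13)
(P(j, h(-2)) + V(-8))**2 = (13 + (1/13)*(-8))**2 = (13 - 8/13)**2 = (161/13)**2 = 25921/169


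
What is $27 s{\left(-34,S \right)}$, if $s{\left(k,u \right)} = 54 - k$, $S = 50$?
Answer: $2376$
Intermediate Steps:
$27 s{\left(-34,S \right)} = 27 \left(54 - -34\right) = 27 \left(54 + 34\right) = 27 \cdot 88 = 2376$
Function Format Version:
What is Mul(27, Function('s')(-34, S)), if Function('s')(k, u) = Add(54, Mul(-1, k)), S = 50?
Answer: 2376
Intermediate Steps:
Mul(27, Function('s')(-34, S)) = Mul(27, Add(54, Mul(-1, -34))) = Mul(27, Add(54, 34)) = Mul(27, 88) = 2376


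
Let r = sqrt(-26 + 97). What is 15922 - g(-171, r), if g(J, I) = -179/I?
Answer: 15922 + 179*sqrt(71)/71 ≈ 15943.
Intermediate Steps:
r = sqrt(71) ≈ 8.4261
15922 - g(-171, r) = 15922 - (-179)/(sqrt(71)) = 15922 - (-179)*sqrt(71)/71 = 15922 + 179*sqrt(71)/71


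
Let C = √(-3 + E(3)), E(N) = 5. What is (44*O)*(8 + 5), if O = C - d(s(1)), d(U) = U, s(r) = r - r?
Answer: 572*√2 ≈ 808.93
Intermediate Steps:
s(r) = 0
C = √2 (C = √(-3 + 5) = √2 ≈ 1.4142)
O = √2 (O = √2 - 1*0 = √2 + 0 = √2 ≈ 1.4142)
(44*O)*(8 + 5) = (44*√2)*(8 + 5) = (44*√2)*13 = 572*√2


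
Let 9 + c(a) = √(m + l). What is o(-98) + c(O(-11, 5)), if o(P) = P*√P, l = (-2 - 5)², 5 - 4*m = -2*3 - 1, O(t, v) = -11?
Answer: -9 + 2*√13 - 686*I*√2 ≈ -1.7889 - 970.15*I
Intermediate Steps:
m = 3 (m = 5/4 - (-2*3 - 1)/4 = 5/4 - (-6 - 1)/4 = 5/4 - ¼*(-7) = 5/4 + 7/4 = 3)
l = 49 (l = (-7)² = 49)
o(P) = P^(3/2)
c(a) = -9 + 2*√13 (c(a) = -9 + √(3 + 49) = -9 + √52 = -9 + 2*√13)
o(-98) + c(O(-11, 5)) = (-98)^(3/2) + (-9 + 2*√13) = -686*I*√2 + (-9 + 2*√13) = -9 + 2*√13 - 686*I*√2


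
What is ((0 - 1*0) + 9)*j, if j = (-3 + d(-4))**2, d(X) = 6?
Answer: 81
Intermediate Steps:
j = 9 (j = (-3 + 6)**2 = 3**2 = 9)
((0 - 1*0) + 9)*j = ((0 - 1*0) + 9)*9 = ((0 + 0) + 9)*9 = (0 + 9)*9 = 9*9 = 81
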